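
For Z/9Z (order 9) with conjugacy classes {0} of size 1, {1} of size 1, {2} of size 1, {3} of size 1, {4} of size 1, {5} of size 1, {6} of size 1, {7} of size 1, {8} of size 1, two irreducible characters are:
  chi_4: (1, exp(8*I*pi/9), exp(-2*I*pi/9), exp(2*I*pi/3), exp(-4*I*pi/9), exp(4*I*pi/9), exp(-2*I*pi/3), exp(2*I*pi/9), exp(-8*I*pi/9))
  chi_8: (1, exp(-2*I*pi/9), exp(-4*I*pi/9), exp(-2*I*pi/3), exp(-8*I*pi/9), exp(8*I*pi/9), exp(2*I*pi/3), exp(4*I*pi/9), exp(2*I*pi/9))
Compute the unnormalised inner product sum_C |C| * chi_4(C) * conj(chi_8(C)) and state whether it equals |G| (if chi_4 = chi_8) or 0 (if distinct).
Sum = 0; so <chi_4, chi_8> = 0 (distinct irreducibles are orthogonal).

Justification: Compute term by term over conjugacy classes (|C| * chi_4(C) * conj(chi_8(C))):
  1*(1)*conj(1) + 1*(exp(8*I*pi/9))*conj(exp(-2*I*pi/9)) + 1*(exp(-2*I*pi/9))*conj(exp(-4*I*pi/9)) + 1*(exp(2*I*pi/3))*conj(exp(-2*I*pi/3)) + 1*(exp(-4*I*pi/9))*conj(exp(-8*I*pi/9)) + 1*(exp(4*I*pi/9))*conj(exp(8*I*pi/9)) + 1*(exp(-2*I*pi/3))*conj(exp(2*I*pi/3)) + 1*(exp(2*I*pi/9))*conj(exp(4*I*pi/9)) + 1*(exp(-8*I*pi/9))*conj(exp(2*I*pi/9))
  = (1) + (exp(-8*I*pi/9)) + (exp(2*I*pi/9)) + (exp(-2*I*pi/3)) + (exp(4*I*pi/9)) + (exp(-4*I*pi/9)) + (exp(2*I*pi/3)) + (exp(-2*I*pi/9)) + (exp(8*I*pi/9))
  = 0.
(Exp terms are combined using exp(i*s)*conj(exp(i*t)) = exp(i*(s-t)), and sums of them are collapsed using the identity that for every m > 1 the m distinct m-th roots of unity sum to 0, e.g. 1 + exp(2*I*pi/3) + exp(-2*I*pi/3) = 0.)
Dividing by |G| = 9 gives 0/9 = 0, matching the row-orthogonality relation <chi_4, chi_8> = [chi_4 = chi_8].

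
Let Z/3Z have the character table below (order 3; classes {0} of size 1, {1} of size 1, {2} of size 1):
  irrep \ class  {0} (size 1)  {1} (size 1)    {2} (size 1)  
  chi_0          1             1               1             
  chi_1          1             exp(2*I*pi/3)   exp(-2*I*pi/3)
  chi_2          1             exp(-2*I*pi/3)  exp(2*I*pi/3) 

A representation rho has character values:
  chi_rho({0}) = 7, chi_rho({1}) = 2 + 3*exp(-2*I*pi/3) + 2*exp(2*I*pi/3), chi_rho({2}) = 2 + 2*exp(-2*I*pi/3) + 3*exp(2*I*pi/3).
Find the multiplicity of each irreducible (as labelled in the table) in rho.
Multiplicities: chi_0: 2, chi_1: 2, chi_2: 3.

Derivation: Use <chi_rho, chi> = (1/|G|) sum_C |C| * chi_rho(C) * conj(chi(C)) with |G| = 3 for each irreducible chi in the table:
  <chi_rho, chi_0> = (1/3)[1*(7)*conj(1) + 1*(2 + 3*exp(-2*I*pi/3) + 2*exp(2*I*pi/3))*conj(1) + 1*(2 + 2*exp(-2*I*pi/3) + 3*exp(2*I*pi/3))*conj(1)]
      = (1/3)[(7) + (2 + 3*exp(-2*I*pi/3) + 2*exp(2*I*pi/3)) + (2 + 2*exp(-2*I*pi/3) + 3*exp(2*I*pi/3))] = 6/3 = 2
  <chi_rho, chi_1> = (1/3)[1*(7)*conj(1) + 1*(2 + 3*exp(-2*I*pi/3) + 2*exp(2*I*pi/3))*conj(exp(2*I*pi/3)) + 1*(2 + 2*exp(-2*I*pi/3) + 3*exp(2*I*pi/3))*conj(exp(-2*I*pi/3))]
      = (1/3)[(7) + (2 + 2*exp(-2*I*pi/3) + 3*exp(2*I*pi/3)) + (2 + 3*exp(-2*I*pi/3) + 2*exp(2*I*pi/3))] = 6/3 = 2
  <chi_rho, chi_2> = (1/3)[1*(7)*conj(1) + 1*(2 + 3*exp(-2*I*pi/3) + 2*exp(2*I*pi/3))*conj(exp(-2*I*pi/3)) + 1*(2 + 2*exp(-2*I*pi/3) + 3*exp(2*I*pi/3))*conj(exp(2*I*pi/3))]
      = (1/3)[(7) + (1) + (1)] = 9/3 = 3
(Exp terms are combined using exp(i*s)*conj(exp(i*t)) = exp(i*(s-t)), and sums of them are collapsed using the identity that for every m > 1 the m distinct m-th roots of unity sum to 0, e.g. 1 + exp(2*I*pi/3) + exp(-2*I*pi/3) = 0.)
Dimension check: dim(rho) = sum (mult * dim) = 2*1 + 2*1 + 3*1 = 7 = chi_rho(e) = 7.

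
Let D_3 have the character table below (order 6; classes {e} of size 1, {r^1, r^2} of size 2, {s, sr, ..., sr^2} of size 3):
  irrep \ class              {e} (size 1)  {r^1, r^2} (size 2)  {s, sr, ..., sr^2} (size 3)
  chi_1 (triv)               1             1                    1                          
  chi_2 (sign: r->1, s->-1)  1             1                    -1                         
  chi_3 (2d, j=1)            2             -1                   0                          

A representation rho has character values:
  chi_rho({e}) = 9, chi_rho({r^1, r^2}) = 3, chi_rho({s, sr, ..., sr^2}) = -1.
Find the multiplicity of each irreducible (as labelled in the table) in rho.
Multiplicities: chi_1: 2, chi_2: 3, chi_3: 2.

Working: Use <chi_rho, chi> = (1/|G|) sum_C |C| * chi_rho(C) * conj(chi(C)) with |G| = 6 for each irreducible chi in the table:
  <chi_rho, chi_1> = (1/6)[1*(9)*conj(1) + 2*(3)*conj(1) + 3*(-1)*conj(1)]
      = (1/6)[(9) + (6) + (-3)] = 12/6 = 2
  <chi_rho, chi_2> = (1/6)[1*(9)*conj(1) + 2*(3)*conj(1) + 3*(-1)*conj(-1)]
      = (1/6)[(9) + (6) + (3)] = 18/6 = 3
  <chi_rho, chi_3> = (1/6)[1*(9)*conj(2) + 2*(3)*conj(-1) + 3*(-1)*conj(0)]
      = (1/6)[(18) + (-6) + (0)] = 12/6 = 2
Dimension check: dim(rho) = sum (mult * dim) = 2*1 + 3*1 + 2*2 = 9 = chi_rho(e) = 9.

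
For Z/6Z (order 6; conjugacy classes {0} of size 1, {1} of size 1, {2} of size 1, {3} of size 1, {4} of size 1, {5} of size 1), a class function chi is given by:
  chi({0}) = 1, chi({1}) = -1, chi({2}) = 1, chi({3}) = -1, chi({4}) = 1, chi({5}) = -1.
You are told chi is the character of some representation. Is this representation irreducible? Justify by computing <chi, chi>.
Irreducible: <chi, chi> = 1.

Explanation: <chi, chi> = (1/|G|) sum_C |C| * |chi(C)|^2 = (1/6)[1*|1|^2 + 1*|-1|^2 + 1*|1|^2 + 1*|-1|^2 + 1*|1|^2 + 1*|-1|^2]
  = (1/6)[(1) + (1) + (1) + (1) + (1) + (1)] = 6/6 = 1.
(Exp terms are combined using exp(i*s)*conj(exp(i*t)) = exp(i*(s-t)), and sums of them are collapsed using the identity that for every m > 1 the m distinct m-th roots of unity sum to 0, e.g. 1 + exp(2*I*pi/3) + exp(-2*I*pi/3) = 0.)
A character is irreducible iff <chi, chi> = 1, so this representation is irreducible.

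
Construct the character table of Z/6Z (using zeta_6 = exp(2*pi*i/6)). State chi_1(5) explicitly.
Character table of Z/6Z (irreps indexed chi_0,...,chi_5 with chi_k(m) = zeta_6^(k*m), zeta_6 = exp(2*pi*i/6)):
  irrep \ class  {0} (size 1)  {1} (size 1)    {2} (size 1)    {3} (size 1)  {4} (size 1)    {5} (size 1)  
  chi_0          1             1               1               1             1               1             
  chi_1          1             exp(I*pi/3)     exp(2*I*pi/3)   -1            exp(-2*I*pi/3)  exp(-I*pi/3)  
  chi_2          1             exp(2*I*pi/3)   exp(-2*I*pi/3)  1             exp(2*I*pi/3)   exp(-2*I*pi/3)
  chi_3          1             -1              1               -1            1               -1            
  chi_4          1             exp(-2*I*pi/3)  exp(2*I*pi/3)   1             exp(-2*I*pi/3)  exp(2*I*pi/3) 
  chi_5          1             exp(-I*pi/3)    exp(-2*I*pi/3)  -1            exp(2*I*pi/3)   exp(I*pi/3)   

Spot check: chi_1(5) = zeta_6^(1*5) = zeta_6^5 = exp(-I*pi/3).

Justification: Z/6Z is abelian, so all 6 irreducible complex representations are 1-dimensional. They are given by chi_k(m) = zeta_6^(k*m) for k = 0,...,5. Row orthogonality: sum_m chi_k(m) conj(chi_l(m)) = 6 * [k = l].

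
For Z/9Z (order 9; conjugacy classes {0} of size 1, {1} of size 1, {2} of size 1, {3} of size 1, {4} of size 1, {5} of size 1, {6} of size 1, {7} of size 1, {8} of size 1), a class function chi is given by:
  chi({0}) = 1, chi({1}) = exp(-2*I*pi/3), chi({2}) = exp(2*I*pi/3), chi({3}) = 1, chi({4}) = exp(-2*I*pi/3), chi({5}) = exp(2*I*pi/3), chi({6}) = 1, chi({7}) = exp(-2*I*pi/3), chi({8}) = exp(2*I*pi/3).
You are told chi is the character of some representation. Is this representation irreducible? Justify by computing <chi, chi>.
Irreducible: <chi, chi> = 1.

Proof sketch: <chi, chi> = (1/|G|) sum_C |C| * |chi(C)|^2 = (1/9)[1*|1|^2 + 1*|exp(-2*I*pi/3)|^2 + 1*|exp(2*I*pi/3)|^2 + 1*|1|^2 + 1*|exp(-2*I*pi/3)|^2 + 1*|exp(2*I*pi/3)|^2 + 1*|1|^2 + 1*|exp(-2*I*pi/3)|^2 + 1*|exp(2*I*pi/3)|^2]
  = (1/9)[(1) + (1) + (1) + (1) + (1) + (1) + (1) + (1) + (1)] = 9/9 = 1.
(Exp terms are combined using exp(i*s)*conj(exp(i*t)) = exp(i*(s-t)), and sums of them are collapsed using the identity that for every m > 1 the m distinct m-th roots of unity sum to 0, e.g. 1 + exp(2*I*pi/3) + exp(-2*I*pi/3) = 0.)
A character is irreducible iff <chi, chi> = 1, so this representation is irreducible.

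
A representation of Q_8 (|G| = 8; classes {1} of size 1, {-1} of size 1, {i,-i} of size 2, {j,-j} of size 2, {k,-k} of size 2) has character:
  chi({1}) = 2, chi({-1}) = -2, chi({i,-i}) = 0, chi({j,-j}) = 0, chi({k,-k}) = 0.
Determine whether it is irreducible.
Irreducible: <chi, chi> = 1.

Argument: <chi, chi> = (1/|G|) sum_C |C| * |chi(C)|^2 = (1/8)[1*|2|^2 + 1*|-2|^2 + 2*|0|^2 + 2*|0|^2 + 2*|0|^2]
  = (1/8)[(4) + (4) + (0) + (0) + (0)] = 8/8 = 1.
A character is irreducible iff <chi, chi> = 1, so this representation is irreducible.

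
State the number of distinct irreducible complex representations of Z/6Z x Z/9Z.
54

Derivation: The number of irreducible complex representations of a finite group equals its number of conjugacy classes. Z/6Z x Z/9Z is abelian of order 54, so every element is its own conjugacy class: 54 classes, so Z/6Z x Z/9Z (order 54) has exactly 54 irreducible complex representations.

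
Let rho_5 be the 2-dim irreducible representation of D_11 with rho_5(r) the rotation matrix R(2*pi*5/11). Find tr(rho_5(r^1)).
chi_{rho_5}(r^1) = 2*cos(2*pi*5*1/11) = -2*cos(pi/11)

Reasoning: rho_5(r^1) is rotation by angle 2*pi*5*1/11, whose trace is 2*cos(2*pi*5*1/11) = -2*cos(pi/11).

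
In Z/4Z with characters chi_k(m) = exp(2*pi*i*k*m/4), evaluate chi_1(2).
chi_1(2) = zeta_4^2 = -1

Details: chi_1(2) = zeta_4^(1*2) = zeta_4^2. Since zeta_4^4 = 1, this equals zeta_4^2 = exp(2*pi*i*2/4) = -1.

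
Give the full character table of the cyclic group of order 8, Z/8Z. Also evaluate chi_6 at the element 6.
Character table of Z/8Z (irreps indexed chi_0,...,chi_7 with chi_k(m) = zeta_8^(k*m), zeta_8 = exp(2*pi*i/8)):
  irrep \ class  {0} (size 1)  {1} (size 1)    {2} (size 1)  {3} (size 1)    {4} (size 1)  {5} (size 1)    {6} (size 1)  {7} (size 1)  
  chi_0          1             1               1             1               1             1               1             1             
  chi_1          1             exp(I*pi/4)     I             exp(3*I*pi/4)   -1            exp(-3*I*pi/4)  -I            exp(-I*pi/4)  
  chi_2          1             I               -1            -I              1             I               -1            -I            
  chi_3          1             exp(3*I*pi/4)   -I            exp(I*pi/4)     -1            exp(-I*pi/4)    I             exp(-3*I*pi/4)
  chi_4          1             -1              1             -1              1             -1              1             -1            
  chi_5          1             exp(-3*I*pi/4)  I             exp(-I*pi/4)    -1            exp(I*pi/4)     -I            exp(3*I*pi/4) 
  chi_6          1             -I              -1            I               1             -I              -1            I             
  chi_7          1             exp(-I*pi/4)    -I            exp(-3*I*pi/4)  -1            exp(3*I*pi/4)   I             exp(I*pi/4)   

Spot check: chi_6(6) = zeta_8^(6*6) = zeta_8^36 = -1.

Why: Z/8Z is abelian, so all 8 irreducible complex representations are 1-dimensional. They are given by chi_k(m) = zeta_8^(k*m) for k = 0,...,7. Row orthogonality: sum_m chi_k(m) conj(chi_l(m)) = 8 * [k = l].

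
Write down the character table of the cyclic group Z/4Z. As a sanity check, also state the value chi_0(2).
Character table of Z/4Z (irreps indexed chi_0,...,chi_3 with chi_k(m) = zeta_4^(k*m), zeta_4 = exp(2*pi*i/4)):
  irrep \ class  {0} (size 1)  {1} (size 1)  {2} (size 1)  {3} (size 1)
  chi_0          1             1             1             1           
  chi_1          1             I             -1            -I          
  chi_2          1             -1            1             -1          
  chi_3          1             -I            -1            I           

Spot check: chi_0(2) = zeta_4^(0*2) = zeta_4^0 = 1.

Justification: Z/4Z is abelian, so all 4 irreducible complex representations are 1-dimensional. They are given by chi_k(m) = zeta_4^(k*m) for k = 0,...,3. Row orthogonality: sum_m chi_k(m) conj(chi_l(m)) = 4 * [k = l].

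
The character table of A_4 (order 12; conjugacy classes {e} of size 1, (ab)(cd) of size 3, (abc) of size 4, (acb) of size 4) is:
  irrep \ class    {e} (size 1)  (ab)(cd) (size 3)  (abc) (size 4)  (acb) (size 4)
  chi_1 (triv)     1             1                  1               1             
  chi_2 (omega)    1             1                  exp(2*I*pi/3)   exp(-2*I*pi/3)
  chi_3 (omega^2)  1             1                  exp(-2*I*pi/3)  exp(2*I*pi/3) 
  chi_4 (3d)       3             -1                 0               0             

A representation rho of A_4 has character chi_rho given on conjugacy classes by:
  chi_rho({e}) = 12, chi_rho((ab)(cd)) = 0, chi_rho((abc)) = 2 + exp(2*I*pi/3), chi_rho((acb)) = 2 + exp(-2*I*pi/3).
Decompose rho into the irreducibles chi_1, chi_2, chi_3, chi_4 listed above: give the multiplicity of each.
Multiplicities: chi_1: 2, chi_2: 1, chi_3: 0, chi_4: 3.

Use <chi_rho, chi> = (1/|G|) sum_C |C| * chi_rho(C) * conj(chi(C)) with |G| = 12 for each irreducible chi in the table:
  <chi_rho, chi_1> = (1/12)[1*(12)*conj(1) + 3*(0)*conj(1) + 4*(2 + exp(2*I*pi/3))*conj(1) + 4*(2 + exp(-2*I*pi/3))*conj(1)]
      = (1/12)[(12) + (0) + (8 + 4*exp(2*I*pi/3)) + (8 + 4*exp(-2*I*pi/3))] = 24/12 = 2
  <chi_rho, chi_2> = (1/12)[1*(12)*conj(1) + 3*(0)*conj(1) + 4*(2 + exp(2*I*pi/3))*conj(exp(2*I*pi/3)) + 4*(2 + exp(-2*I*pi/3))*conj(exp(-2*I*pi/3))]
      = (1/12)[(12) + (0) + (4 + 8*exp(-2*I*pi/3)) + (4 + 8*exp(2*I*pi/3))] = 12/12 = 1
  <chi_rho, chi_3> = (1/12)[1*(12)*conj(1) + 3*(0)*conj(1) + 4*(2 + exp(2*I*pi/3))*conj(exp(-2*I*pi/3)) + 4*(2 + exp(-2*I*pi/3))*conj(exp(2*I*pi/3))]
      = (1/12)[(12) + (0) + (4*exp(-2*I*pi/3) + 8*exp(2*I*pi/3)) + (8*exp(-2*I*pi/3) + 4*exp(2*I*pi/3))] = 0/12 = 0
  <chi_rho, chi_4> = (1/12)[1*(12)*conj(3) + 3*(0)*conj(-1) + 4*(2 + exp(2*I*pi/3))*conj(0) + 4*(2 + exp(-2*I*pi/3))*conj(0)]
      = (1/12)[(36) + (0) + (0) + (0)] = 36/12 = 3
(Exp terms are combined using exp(i*s)*conj(exp(i*t)) = exp(i*(s-t)), and sums of them are collapsed using the identity that for every m > 1 the m distinct m-th roots of unity sum to 0, e.g. 1 + exp(2*I*pi/3) + exp(-2*I*pi/3) = 0.)
Dimension check: dim(rho) = sum (mult * dim) = 2*1 + 1*1 + 0*1 + 3*3 = 12 = chi_rho(e) = 12.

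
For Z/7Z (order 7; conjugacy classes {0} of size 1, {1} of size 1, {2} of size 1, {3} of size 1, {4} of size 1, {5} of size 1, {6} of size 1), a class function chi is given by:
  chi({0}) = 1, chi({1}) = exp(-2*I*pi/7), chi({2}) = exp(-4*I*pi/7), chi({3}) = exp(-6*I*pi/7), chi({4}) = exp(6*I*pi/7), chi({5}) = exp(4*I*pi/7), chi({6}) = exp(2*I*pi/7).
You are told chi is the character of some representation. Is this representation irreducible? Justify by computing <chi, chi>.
Irreducible: <chi, chi> = 1.

Reasoning: <chi, chi> = (1/|G|) sum_C |C| * |chi(C)|^2 = (1/7)[1*|1|^2 + 1*|exp(-2*I*pi/7)|^2 + 1*|exp(-4*I*pi/7)|^2 + 1*|exp(-6*I*pi/7)|^2 + 1*|exp(6*I*pi/7)|^2 + 1*|exp(4*I*pi/7)|^2 + 1*|exp(2*I*pi/7)|^2]
  = (1/7)[(1) + (1) + (1) + (1) + (1) + (1) + (1)] = 7/7 = 1.
(Exp terms are combined using exp(i*s)*conj(exp(i*t)) = exp(i*(s-t)), and sums of them are collapsed using the identity that for every m > 1 the m distinct m-th roots of unity sum to 0, e.g. 1 + exp(2*I*pi/3) + exp(-2*I*pi/3) = 0.)
A character is irreducible iff <chi, chi> = 1, so this representation is irreducible.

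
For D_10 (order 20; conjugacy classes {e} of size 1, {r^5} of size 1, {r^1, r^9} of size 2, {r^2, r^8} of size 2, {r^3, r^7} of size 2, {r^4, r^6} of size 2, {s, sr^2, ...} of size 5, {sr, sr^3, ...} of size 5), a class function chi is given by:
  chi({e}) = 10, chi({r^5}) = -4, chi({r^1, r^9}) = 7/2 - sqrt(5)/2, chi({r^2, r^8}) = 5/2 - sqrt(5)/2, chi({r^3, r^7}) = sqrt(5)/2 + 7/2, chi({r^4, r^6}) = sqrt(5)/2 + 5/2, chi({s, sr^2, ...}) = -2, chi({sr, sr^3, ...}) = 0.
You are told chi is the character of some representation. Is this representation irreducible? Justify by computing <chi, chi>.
Not irreducible (reducible): <chi, chi> = 11 > 1.

Reasoning: <chi, chi> = (1/|G|) sum_C |C| * |chi(C)|^2 = (1/20)[1*|10|^2 + 1*|-4|^2 + 2*|7/2 - sqrt(5)/2|^2 + 2*|5/2 - sqrt(5)/2|^2 + 2*|sqrt(5)/2 + 7/2|^2 + 2*|sqrt(5)/2 + 5/2|^2 + 5*|-2|^2 + 5*|0|^2]
  = (1/20)[(100) + (16) + (27 - 7*sqrt(5)) + (15 - 5*sqrt(5)) + (7*sqrt(5) + 27) + (5*sqrt(5) + 15) + (20) + (0)] = 220/20 = 11.
A character is irreducible iff <chi, chi> = 1, so this representation is reducible.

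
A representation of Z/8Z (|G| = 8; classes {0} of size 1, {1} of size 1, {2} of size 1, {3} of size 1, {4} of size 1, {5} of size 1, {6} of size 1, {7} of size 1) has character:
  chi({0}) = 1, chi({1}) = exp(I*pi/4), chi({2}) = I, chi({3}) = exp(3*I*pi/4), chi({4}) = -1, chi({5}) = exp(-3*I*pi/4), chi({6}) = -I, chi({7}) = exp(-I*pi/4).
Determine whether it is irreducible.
Irreducible: <chi, chi> = 1.

<chi, chi> = (1/|G|) sum_C |C| * |chi(C)|^2 = (1/8)[1*|1|^2 + 1*|exp(I*pi/4)|^2 + 1*|I|^2 + 1*|exp(3*I*pi/4)|^2 + 1*|-1|^2 + 1*|exp(-3*I*pi/4)|^2 + 1*|-I|^2 + 1*|exp(-I*pi/4)|^2]
  = (1/8)[(1) + (1) + (1) + (1) + (1) + (1) + (1) + (1)] = 8/8 = 1.
(Exp terms are combined using exp(i*s)*conj(exp(i*t)) = exp(i*(s-t)), and sums of them are collapsed using the identity that for every m > 1 the m distinct m-th roots of unity sum to 0, e.g. 1 + exp(2*I*pi/3) + exp(-2*I*pi/3) = 0.)
A character is irreducible iff <chi, chi> = 1, so this representation is irreducible.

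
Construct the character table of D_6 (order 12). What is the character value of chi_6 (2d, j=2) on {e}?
Conjugacy classes: {e} of size 1, {r^3} of size 1, {r^1, r^5} of size 2, {r^2, r^4} of size 2, {s, sr^2, ...} of size 3, {sr, sr^3, ...} of size 3.
Character table:
  irrep \ class              {e} (size 1)  {r^3} (size 1)  {r^1, r^5} (size 2)  {r^2, r^4} (size 2)  {s, sr^2, ...} (size 3)  {sr, sr^3, ...} (size 3)
  chi_1 (triv)               1             1               1                    1                    1                        1                       
  chi_2 (sign: r->1, s->-1)  1             1               1                    1                    -1                       -1                      
  chi_3 (r->-1, s->1)        1             -1              -1                   1                    1                        -1                      
  chi_4 (r->-1, s->-1)       1             -1              -1                   1                    -1                       1                       
  chi_5 (2d, j=1)            2             -2              1                    -1                   0                        0                       
  chi_6 (2d, j=2)            2             2               -1                   -1                   0                        0                       

Spot check: chi_6 (2d, j=2) on {e} = 2.

Details: D_6 has order 2*6 = 12 with 6 conjugacy classes, hence 6 irreducibles. Sum of squared dims 1 + 1 + 1 + 1 + 4 + 4 = 12 = |G|. Linear characters come from the abelianisation; the 2-dimensional irreps have character r^k -> 2*cos(2*pi*j*k/6), reflections -> 0.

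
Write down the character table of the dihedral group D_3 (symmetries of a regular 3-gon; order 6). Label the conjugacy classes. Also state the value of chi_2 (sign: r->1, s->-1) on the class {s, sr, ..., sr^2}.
Conjugacy classes: {e} of size 1, {r^1, r^2} of size 2, {s, sr, ..., sr^2} of size 3.
Character table:
  irrep \ class              {e} (size 1)  {r^1, r^2} (size 2)  {s, sr, ..., sr^2} (size 3)
  chi_1 (triv)               1             1                    1                          
  chi_2 (sign: r->1, s->-1)  1             1                    -1                         
  chi_3 (2d, j=1)            2             -1                   0                          

Spot check: chi_2 (sign: r->1, s->-1) on {s, sr, ..., sr^2} = -1.

Details: D_3 has order 2*3 = 6 with 3 conjugacy classes, hence 3 irreducibles. Sum of squared dims 1 + 1 + 4 = 6 = |G|. Linear characters come from the abelianisation; the 2-dimensional irreps have character r^k -> 2*cos(2*pi*j*k/3), reflections -> 0.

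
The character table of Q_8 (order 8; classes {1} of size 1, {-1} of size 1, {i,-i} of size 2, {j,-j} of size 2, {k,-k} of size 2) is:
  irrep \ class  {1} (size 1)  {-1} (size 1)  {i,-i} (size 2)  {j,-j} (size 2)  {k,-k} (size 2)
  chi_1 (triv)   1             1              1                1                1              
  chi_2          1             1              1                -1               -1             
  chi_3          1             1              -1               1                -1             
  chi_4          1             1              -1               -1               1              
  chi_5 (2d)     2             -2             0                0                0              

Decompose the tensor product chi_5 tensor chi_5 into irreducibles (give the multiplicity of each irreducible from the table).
chi_5 tensor chi_5 = chi_1 + chi_2 + chi_3 + chi_4 (all other irreducibles have multiplicity 0).

Explanation: The character of a tensor product is the pointwise product (chi_5 * chi_5)(C) = chi_5(C) * chi_5(C):
  {1}: (2)*(2), {-1}: (-2)*(-2), {i,-i}: (0)*(0), {j,-j}: (0)*(0), {k,-k}: (0)*(0)
so (chi_5 * chi_5) takes values
  {1} -> 4, {-1} -> 4, {i,-i} -> 0, {j,-j} -> 0, {k,-k} -> 0.
Now take the inner product of this character with each irreducible chi from the table, <chi_5*chi_5, chi> = (1/8) sum_C |C| (chi_5*chi_5)(C) conj(chi(C)):
  <chi_5*chi_5, chi_1> = (1/8)[1*(4)*conj(1) + 1*(4)*conj(1) + 2*(0)*conj(1) + 2*(0)*conj(1) + 2*(0)*conj(1)]
      = (1/8)[(4) + (4) + (0) + (0) + (0)] = 8/8 = 1
  <chi_5*chi_5, chi_2> = (1/8)[1*(4)*conj(1) + 1*(4)*conj(1) + 2*(0)*conj(1) + 2*(0)*conj(-1) + 2*(0)*conj(-1)]
      = (1/8)[(4) + (4) + (0) + (0) + (0)] = 8/8 = 1
  <chi_5*chi_5, chi_3> = (1/8)[1*(4)*conj(1) + 1*(4)*conj(1) + 2*(0)*conj(-1) + 2*(0)*conj(1) + 2*(0)*conj(-1)]
      = (1/8)[(4) + (4) + (0) + (0) + (0)] = 8/8 = 1
  <chi_5*chi_5, chi_4> = (1/8)[1*(4)*conj(1) + 1*(4)*conj(1) + 2*(0)*conj(-1) + 2*(0)*conj(-1) + 2*(0)*conj(1)]
      = (1/8)[(4) + (4) + (0) + (0) + (0)] = 8/8 = 1
  <chi_5*chi_5, chi_5> = (1/8)[1*(4)*conj(2) + 1*(4)*conj(-2) + 2*(0)*conj(0) + 2*(0)*conj(0) + 2*(0)*conj(0)]
      = (1/8)[(8) + (-8) + (0) + (0) + (0)] = 0/8 = 0
Hence the multiplicities are chi_1: 1, chi_2: 1, chi_3: 1, chi_4: 1. Dimension check: dim(chi_5)*dim(chi_5) = 2*2 = 4 and sum (mult * dim) = 1*1 + 1*1 + 1*1 + 1*1 = 4.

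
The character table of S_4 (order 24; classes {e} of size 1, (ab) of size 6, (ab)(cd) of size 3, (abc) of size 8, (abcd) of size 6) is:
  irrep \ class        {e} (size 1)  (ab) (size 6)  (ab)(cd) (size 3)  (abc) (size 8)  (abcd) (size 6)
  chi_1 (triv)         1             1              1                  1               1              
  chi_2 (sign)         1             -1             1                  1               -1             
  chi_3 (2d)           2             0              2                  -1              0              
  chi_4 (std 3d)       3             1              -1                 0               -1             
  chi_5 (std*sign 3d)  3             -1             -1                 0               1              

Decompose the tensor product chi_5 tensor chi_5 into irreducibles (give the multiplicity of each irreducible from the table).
chi_5 tensor chi_5 = chi_1 + chi_3 + chi_4 + chi_5 (all other irreducibles have multiplicity 0).

Justification: The character of a tensor product is the pointwise product (chi_5 * chi_5)(C) = chi_5(C) * chi_5(C):
  {e}: (3)*(3), (ab): (-1)*(-1), (ab)(cd): (-1)*(-1), (abc): (0)*(0), (abcd): (1)*(1)
so (chi_5 * chi_5) takes values
  {e} -> 9, (ab) -> 1, (ab)(cd) -> 1, (abc) -> 0, (abcd) -> 1.
Now take the inner product of this character with each irreducible chi from the table, <chi_5*chi_5, chi> = (1/24) sum_C |C| (chi_5*chi_5)(C) conj(chi(C)):
  <chi_5*chi_5, chi_1> = (1/24)[1*(9)*conj(1) + 6*(1)*conj(1) + 3*(1)*conj(1) + 8*(0)*conj(1) + 6*(1)*conj(1)]
      = (1/24)[(9) + (6) + (3) + (0) + (6)] = 24/24 = 1
  <chi_5*chi_5, chi_2> = (1/24)[1*(9)*conj(1) + 6*(1)*conj(-1) + 3*(1)*conj(1) + 8*(0)*conj(1) + 6*(1)*conj(-1)]
      = (1/24)[(9) + (-6) + (3) + (0) + (-6)] = 0/24 = 0
  <chi_5*chi_5, chi_3> = (1/24)[1*(9)*conj(2) + 6*(1)*conj(0) + 3*(1)*conj(2) + 8*(0)*conj(-1) + 6*(1)*conj(0)]
      = (1/24)[(18) + (0) + (6) + (0) + (0)] = 24/24 = 1
  <chi_5*chi_5, chi_4> = (1/24)[1*(9)*conj(3) + 6*(1)*conj(1) + 3*(1)*conj(-1) + 8*(0)*conj(0) + 6*(1)*conj(-1)]
      = (1/24)[(27) + (6) + (-3) + (0) + (-6)] = 24/24 = 1
  <chi_5*chi_5, chi_5> = (1/24)[1*(9)*conj(3) + 6*(1)*conj(-1) + 3*(1)*conj(-1) + 8*(0)*conj(0) + 6*(1)*conj(1)]
      = (1/24)[(27) + (-6) + (-3) + (0) + (6)] = 24/24 = 1
Hence the multiplicities are chi_1: 1, chi_3: 1, chi_4: 1, chi_5: 1. Dimension check: dim(chi_5)*dim(chi_5) = 3*3 = 9 and sum (mult * dim) = 1*1 + 1*2 + 1*3 + 1*3 = 9.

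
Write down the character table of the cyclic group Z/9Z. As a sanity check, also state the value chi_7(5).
Character table of Z/9Z (irreps indexed chi_0,...,chi_8 with chi_k(m) = zeta_9^(k*m), zeta_9 = exp(2*pi*i/9)):
  irrep \ class  {0} (size 1)  {1} (size 1)    {2} (size 1)    {3} (size 1)    {4} (size 1)    {5} (size 1)    {6} (size 1)    {7} (size 1)    {8} (size 1)  
  chi_0          1             1               1               1               1               1               1               1               1             
  chi_1          1             exp(2*I*pi/9)   exp(4*I*pi/9)   exp(2*I*pi/3)   exp(8*I*pi/9)   exp(-8*I*pi/9)  exp(-2*I*pi/3)  exp(-4*I*pi/9)  exp(-2*I*pi/9)
  chi_2          1             exp(4*I*pi/9)   exp(8*I*pi/9)   exp(-2*I*pi/3)  exp(-2*I*pi/9)  exp(2*I*pi/9)   exp(2*I*pi/3)   exp(-8*I*pi/9)  exp(-4*I*pi/9)
  chi_3          1             exp(2*I*pi/3)   exp(-2*I*pi/3)  1               exp(2*I*pi/3)   exp(-2*I*pi/3)  1               exp(2*I*pi/3)   exp(-2*I*pi/3)
  chi_4          1             exp(8*I*pi/9)   exp(-2*I*pi/9)  exp(2*I*pi/3)   exp(-4*I*pi/9)  exp(4*I*pi/9)   exp(-2*I*pi/3)  exp(2*I*pi/9)   exp(-8*I*pi/9)
  chi_5          1             exp(-8*I*pi/9)  exp(2*I*pi/9)   exp(-2*I*pi/3)  exp(4*I*pi/9)   exp(-4*I*pi/9)  exp(2*I*pi/3)   exp(-2*I*pi/9)  exp(8*I*pi/9) 
  chi_6          1             exp(-2*I*pi/3)  exp(2*I*pi/3)   1               exp(-2*I*pi/3)  exp(2*I*pi/3)   1               exp(-2*I*pi/3)  exp(2*I*pi/3) 
  chi_7          1             exp(-4*I*pi/9)  exp(-8*I*pi/9)  exp(2*I*pi/3)   exp(2*I*pi/9)   exp(-2*I*pi/9)  exp(-2*I*pi/3)  exp(8*I*pi/9)   exp(4*I*pi/9) 
  chi_8          1             exp(-2*I*pi/9)  exp(-4*I*pi/9)  exp(-2*I*pi/3)  exp(-8*I*pi/9)  exp(8*I*pi/9)   exp(2*I*pi/3)   exp(4*I*pi/9)   exp(2*I*pi/9) 

Spot check: chi_7(5) = zeta_9^(7*5) = zeta_9^35 = exp(-2*I*pi/9).

Argument: Z/9Z is abelian, so all 9 irreducible complex representations are 1-dimensional. They are given by chi_k(m) = zeta_9^(k*m) for k = 0,...,8. Row orthogonality: sum_m chi_k(m) conj(chi_l(m)) = 9 * [k = l].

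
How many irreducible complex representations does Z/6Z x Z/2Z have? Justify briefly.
12

Proof sketch: The number of irreducible complex representations of a finite group equals its number of conjugacy classes. Z/6Z x Z/2Z is abelian of order 12, so every element is its own conjugacy class: 12 classes, so Z/6Z x Z/2Z (order 12) has exactly 12 irreducible complex representations.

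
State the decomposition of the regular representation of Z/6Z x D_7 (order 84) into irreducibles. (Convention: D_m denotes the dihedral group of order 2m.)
Each irreducible V_i of dimension d_i appears with multiplicity d_i, i.e. rho_reg = (direct sum over all irreducibles V_i) d_i V_i. The irreducible dimensions for Z/6Z x D_7 are 1, 1, 1, 1, 1, 1, 1, 1, 1, 1, 1, 1, 2, 2, 2, 2, 2, 2, 2, 2, 2, 2, 2, 2, 2, 2, 2, 2, 2, 2: 12 irreducibles of dimension 1, each with multiplicity 1; 18 irreducibles of dimension 2, each with multiplicity 2. Total dimension 12*1*1 + 18*2*2 = 84 = |G|.

Argument: General theorem: in the regular representation of a finite group G, each irreducible appears with multiplicity equal to its dimension. Check: dim(rho_reg) = sum d_i^2 = 1 + 1 + 1 + 1 + 1 + 1 + 1 + 1 + 1 + 1 + 1 + 1 + 4 + 4 + 4 + 4 + 4 + 4 + 4 + 4 + 4 + 4 + 4 + 4 + 4 + 4 + 4 + 4 + 4 + 4 = 84 = |G|.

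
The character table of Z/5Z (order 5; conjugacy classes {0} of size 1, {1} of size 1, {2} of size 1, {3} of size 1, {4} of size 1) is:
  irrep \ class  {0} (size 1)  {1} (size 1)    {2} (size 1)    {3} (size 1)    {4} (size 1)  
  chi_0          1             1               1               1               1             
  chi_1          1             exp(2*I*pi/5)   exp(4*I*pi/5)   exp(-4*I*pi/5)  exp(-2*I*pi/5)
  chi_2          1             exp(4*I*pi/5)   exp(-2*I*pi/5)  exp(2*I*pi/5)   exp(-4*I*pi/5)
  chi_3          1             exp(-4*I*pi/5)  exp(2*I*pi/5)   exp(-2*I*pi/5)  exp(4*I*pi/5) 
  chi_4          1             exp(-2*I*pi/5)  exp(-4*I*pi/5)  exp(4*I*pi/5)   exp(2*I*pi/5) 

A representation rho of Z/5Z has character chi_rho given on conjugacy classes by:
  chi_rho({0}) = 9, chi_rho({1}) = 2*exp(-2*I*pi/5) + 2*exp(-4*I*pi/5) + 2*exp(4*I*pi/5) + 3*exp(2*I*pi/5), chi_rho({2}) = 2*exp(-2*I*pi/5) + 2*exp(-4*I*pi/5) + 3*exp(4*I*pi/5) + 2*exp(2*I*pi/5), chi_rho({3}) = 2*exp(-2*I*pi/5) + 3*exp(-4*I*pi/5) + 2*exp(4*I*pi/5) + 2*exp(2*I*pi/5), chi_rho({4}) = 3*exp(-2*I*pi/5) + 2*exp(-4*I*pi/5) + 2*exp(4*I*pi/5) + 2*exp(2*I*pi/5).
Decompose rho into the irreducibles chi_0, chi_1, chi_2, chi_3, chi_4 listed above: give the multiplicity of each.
Multiplicities: chi_0: 0, chi_1: 3, chi_2: 2, chi_3: 2, chi_4: 2.

Argument: Use <chi_rho, chi> = (1/|G|) sum_C |C| * chi_rho(C) * conj(chi(C)) with |G| = 5 for each irreducible chi in the table:
  <chi_rho, chi_0> = (1/5)[1*(9)*conj(1) + 1*(2*exp(-2*I*pi/5) + 2*exp(-4*I*pi/5) + 2*exp(4*I*pi/5) + 3*exp(2*I*pi/5))*conj(1) + 1*(2*exp(-2*I*pi/5) + 2*exp(-4*I*pi/5) + 3*exp(4*I*pi/5) + 2*exp(2*I*pi/5))*conj(1) + 1*(2*exp(-2*I*pi/5) + 3*exp(-4*I*pi/5) + 2*exp(4*I*pi/5) + 2*exp(2*I*pi/5))*conj(1) + 1*(3*exp(-2*I*pi/5) + 2*exp(-4*I*pi/5) + 2*exp(4*I*pi/5) + 2*exp(2*I*pi/5))*conj(1)]
      = (1/5)[(9) + (2*exp(-2*I*pi/5) + 2*exp(-4*I*pi/5) + 2*exp(4*I*pi/5) + 3*exp(2*I*pi/5)) + (2*exp(-2*I*pi/5) + 2*exp(-4*I*pi/5) + 3*exp(4*I*pi/5) + 2*exp(2*I*pi/5)) + (2*exp(-2*I*pi/5) + 3*exp(-4*I*pi/5) + 2*exp(4*I*pi/5) + 2*exp(2*I*pi/5)) + (3*exp(-2*I*pi/5) + 2*exp(-4*I*pi/5) + 2*exp(4*I*pi/5) + 2*exp(2*I*pi/5))] = 0/5 = 0
  <chi_rho, chi_1> = (1/5)[1*(9)*conj(1) + 1*(2*exp(-2*I*pi/5) + 2*exp(-4*I*pi/5) + 2*exp(4*I*pi/5) + 3*exp(2*I*pi/5))*conj(exp(2*I*pi/5)) + 1*(2*exp(-2*I*pi/5) + 2*exp(-4*I*pi/5) + 3*exp(4*I*pi/5) + 2*exp(2*I*pi/5))*conj(exp(4*I*pi/5)) + 1*(2*exp(-2*I*pi/5) + 3*exp(-4*I*pi/5) + 2*exp(4*I*pi/5) + 2*exp(2*I*pi/5))*conj(exp(-4*I*pi/5)) + 1*(3*exp(-2*I*pi/5) + 2*exp(-4*I*pi/5) + 2*exp(4*I*pi/5) + 2*exp(2*I*pi/5))*conj(exp(-2*I*pi/5))]
      = (1/5)[(9) + (3 + 2*exp(-4*I*pi/5) + 2*exp(4*I*pi/5) + 2*exp(2*I*pi/5)) + (3 + 2*exp(-2*I*pi/5) + 2*exp(4*I*pi/5) + 2*exp(2*I*pi/5)) + (3 + 2*exp(-2*I*pi/5) + 2*exp(-4*I*pi/5) + 2*exp(2*I*pi/5)) + (3 + 2*exp(-2*I*pi/5) + 2*exp(-4*I*pi/5) + 2*exp(4*I*pi/5))] = 15/5 = 3
  <chi_rho, chi_2> = (1/5)[1*(9)*conj(1) + 1*(2*exp(-2*I*pi/5) + 2*exp(-4*I*pi/5) + 2*exp(4*I*pi/5) + 3*exp(2*I*pi/5))*conj(exp(4*I*pi/5)) + 1*(2*exp(-2*I*pi/5) + 2*exp(-4*I*pi/5) + 3*exp(4*I*pi/5) + 2*exp(2*I*pi/5))*conj(exp(-2*I*pi/5)) + 1*(2*exp(-2*I*pi/5) + 3*exp(-4*I*pi/5) + 2*exp(4*I*pi/5) + 2*exp(2*I*pi/5))*conj(exp(2*I*pi/5)) + 1*(3*exp(-2*I*pi/5) + 2*exp(-4*I*pi/5) + 2*exp(4*I*pi/5) + 2*exp(2*I*pi/5))*conj(exp(-4*I*pi/5))]
      = (1/5)[(9) + (2 + 3*exp(-2*I*pi/5) + 2*exp(4*I*pi/5) + 2*exp(2*I*pi/5)) + (2 + 2*exp(-2*I*pi/5) + 3*exp(-4*I*pi/5) + 2*exp(4*I*pi/5)) + (2 + 2*exp(-4*I*pi/5) + 3*exp(4*I*pi/5) + 2*exp(2*I*pi/5)) + (2 + 2*exp(-2*I*pi/5) + 2*exp(-4*I*pi/5) + 3*exp(2*I*pi/5))] = 10/5 = 2
  <chi_rho, chi_3> = (1/5)[1*(9)*conj(1) + 1*(2*exp(-2*I*pi/5) + 2*exp(-4*I*pi/5) + 2*exp(4*I*pi/5) + 3*exp(2*I*pi/5))*conj(exp(-4*I*pi/5)) + 1*(2*exp(-2*I*pi/5) + 2*exp(-4*I*pi/5) + 3*exp(4*I*pi/5) + 2*exp(2*I*pi/5))*conj(exp(2*I*pi/5)) + 1*(2*exp(-2*I*pi/5) + 3*exp(-4*I*pi/5) + 2*exp(4*I*pi/5) + 2*exp(2*I*pi/5))*conj(exp(-2*I*pi/5)) + 1*(3*exp(-2*I*pi/5) + 2*exp(-4*I*pi/5) + 2*exp(4*I*pi/5) + 2*exp(2*I*pi/5))*conj(exp(4*I*pi/5))]
      = (1/5)[(9) + (2 + 2*exp(-2*I*pi/5) + 3*exp(-4*I*pi/5) + 2*exp(2*I*pi/5)) + (2 + 2*exp(-4*I*pi/5) + 2*exp(4*I*pi/5) + 3*exp(2*I*pi/5)) + (2 + 3*exp(-2*I*pi/5) + 2*exp(-4*I*pi/5) + 2*exp(4*I*pi/5)) + (2 + 2*exp(-2*I*pi/5) + 3*exp(4*I*pi/5) + 2*exp(2*I*pi/5))] = 10/5 = 2
  <chi_rho, chi_4> = (1/5)[1*(9)*conj(1) + 1*(2*exp(-2*I*pi/5) + 2*exp(-4*I*pi/5) + 2*exp(4*I*pi/5) + 3*exp(2*I*pi/5))*conj(exp(-2*I*pi/5)) + 1*(2*exp(-2*I*pi/5) + 2*exp(-4*I*pi/5) + 3*exp(4*I*pi/5) + 2*exp(2*I*pi/5))*conj(exp(-4*I*pi/5)) + 1*(2*exp(-2*I*pi/5) + 3*exp(-4*I*pi/5) + 2*exp(4*I*pi/5) + 2*exp(2*I*pi/5))*conj(exp(4*I*pi/5)) + 1*(3*exp(-2*I*pi/5) + 2*exp(-4*I*pi/5) + 2*exp(4*I*pi/5) + 2*exp(2*I*pi/5))*conj(exp(2*I*pi/5))]
      = (1/5)[(9) + (2 + 2*exp(-2*I*pi/5) + 2*exp(-4*I*pi/5) + 3*exp(4*I*pi/5)) + (2 + 3*exp(-2*I*pi/5) + 2*exp(-4*I*pi/5) + 2*exp(2*I*pi/5)) + (2 + 2*exp(-2*I*pi/5) + 2*exp(4*I*pi/5) + 3*exp(2*I*pi/5)) + (2 + 3*exp(-4*I*pi/5) + 2*exp(4*I*pi/5) + 2*exp(2*I*pi/5))] = 10/5 = 2
(Exp terms are combined using exp(i*s)*conj(exp(i*t)) = exp(i*(s-t)), and sums of them are collapsed using the identity that for every m > 1 the m distinct m-th roots of unity sum to 0, e.g. 1 + exp(2*I*pi/3) + exp(-2*I*pi/3) = 0.)
Dimension check: dim(rho) = sum (mult * dim) = 0*1 + 3*1 + 2*1 + 2*1 + 2*1 = 9 = chi_rho(e) = 9.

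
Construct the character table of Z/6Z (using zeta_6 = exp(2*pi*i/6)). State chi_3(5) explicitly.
Character table of Z/6Z (irreps indexed chi_0,...,chi_5 with chi_k(m) = zeta_6^(k*m), zeta_6 = exp(2*pi*i/6)):
  irrep \ class  {0} (size 1)  {1} (size 1)    {2} (size 1)    {3} (size 1)  {4} (size 1)    {5} (size 1)  
  chi_0          1             1               1               1             1               1             
  chi_1          1             exp(I*pi/3)     exp(2*I*pi/3)   -1            exp(-2*I*pi/3)  exp(-I*pi/3)  
  chi_2          1             exp(2*I*pi/3)   exp(-2*I*pi/3)  1             exp(2*I*pi/3)   exp(-2*I*pi/3)
  chi_3          1             -1              1               -1            1               -1            
  chi_4          1             exp(-2*I*pi/3)  exp(2*I*pi/3)   1             exp(-2*I*pi/3)  exp(2*I*pi/3) 
  chi_5          1             exp(-I*pi/3)    exp(-2*I*pi/3)  -1            exp(2*I*pi/3)   exp(I*pi/3)   

Spot check: chi_3(5) = zeta_6^(3*5) = zeta_6^15 = -1.

Proof sketch: Z/6Z is abelian, so all 6 irreducible complex representations are 1-dimensional. They are given by chi_k(m) = zeta_6^(k*m) for k = 0,...,5. Row orthogonality: sum_m chi_k(m) conj(chi_l(m)) = 6 * [k = l].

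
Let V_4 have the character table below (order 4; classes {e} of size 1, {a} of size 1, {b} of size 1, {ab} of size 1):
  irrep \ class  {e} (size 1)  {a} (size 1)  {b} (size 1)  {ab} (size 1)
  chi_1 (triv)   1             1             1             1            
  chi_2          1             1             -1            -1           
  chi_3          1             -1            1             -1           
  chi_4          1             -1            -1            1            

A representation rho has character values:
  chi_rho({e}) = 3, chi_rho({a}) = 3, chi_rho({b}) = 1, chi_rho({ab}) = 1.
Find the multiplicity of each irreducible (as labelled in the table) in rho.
Multiplicities: chi_1: 2, chi_2: 1, chi_3: 0, chi_4: 0.

Working: Use <chi_rho, chi> = (1/|G|) sum_C |C| * chi_rho(C) * conj(chi(C)) with |G| = 4 for each irreducible chi in the table:
  <chi_rho, chi_1> = (1/4)[1*(3)*conj(1) + 1*(3)*conj(1) + 1*(1)*conj(1) + 1*(1)*conj(1)]
      = (1/4)[(3) + (3) + (1) + (1)] = 8/4 = 2
  <chi_rho, chi_2> = (1/4)[1*(3)*conj(1) + 1*(3)*conj(1) + 1*(1)*conj(-1) + 1*(1)*conj(-1)]
      = (1/4)[(3) + (3) + (-1) + (-1)] = 4/4 = 1
  <chi_rho, chi_3> = (1/4)[1*(3)*conj(1) + 1*(3)*conj(-1) + 1*(1)*conj(1) + 1*(1)*conj(-1)]
      = (1/4)[(3) + (-3) + (1) + (-1)] = 0/4 = 0
  <chi_rho, chi_4> = (1/4)[1*(3)*conj(1) + 1*(3)*conj(-1) + 1*(1)*conj(-1) + 1*(1)*conj(1)]
      = (1/4)[(3) + (-3) + (-1) + (1)] = 0/4 = 0
Dimension check: dim(rho) = sum (mult * dim) = 2*1 + 1*1 + 0*1 + 0*1 = 3 = chi_rho(e) = 3.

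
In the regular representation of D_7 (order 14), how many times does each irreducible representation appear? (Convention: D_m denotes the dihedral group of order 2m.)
Each irreducible V_i of dimension d_i appears with multiplicity d_i, i.e. rho_reg = (direct sum over all irreducibles V_i) d_i V_i. The irreducible dimensions for D_7 are 1, 1, 2, 2, 2: 2 irreducibles of dimension 1, each with multiplicity 1; 3 irreducibles of dimension 2, each with multiplicity 2. Total dimension 2*1*1 + 3*2*2 = 14 = |G|.

Argument: General theorem: in the regular representation of a finite group G, each irreducible appears with multiplicity equal to its dimension. Check: dim(rho_reg) = sum d_i^2 = 1 + 1 + 4 + 4 + 4 = 14 = |G|.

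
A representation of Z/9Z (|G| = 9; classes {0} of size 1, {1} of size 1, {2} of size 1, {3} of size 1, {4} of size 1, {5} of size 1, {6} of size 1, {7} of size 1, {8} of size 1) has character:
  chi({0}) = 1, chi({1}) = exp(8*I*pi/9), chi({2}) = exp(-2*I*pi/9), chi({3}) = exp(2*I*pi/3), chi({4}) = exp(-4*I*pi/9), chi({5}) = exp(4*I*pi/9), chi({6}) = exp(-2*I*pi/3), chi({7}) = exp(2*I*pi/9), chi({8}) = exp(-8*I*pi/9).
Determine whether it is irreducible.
Irreducible: <chi, chi> = 1.

Reasoning: <chi, chi> = (1/|G|) sum_C |C| * |chi(C)|^2 = (1/9)[1*|1|^2 + 1*|exp(8*I*pi/9)|^2 + 1*|exp(-2*I*pi/9)|^2 + 1*|exp(2*I*pi/3)|^2 + 1*|exp(-4*I*pi/9)|^2 + 1*|exp(4*I*pi/9)|^2 + 1*|exp(-2*I*pi/3)|^2 + 1*|exp(2*I*pi/9)|^2 + 1*|exp(-8*I*pi/9)|^2]
  = (1/9)[(1) + (1) + (1) + (1) + (1) + (1) + (1) + (1) + (1)] = 9/9 = 1.
(Exp terms are combined using exp(i*s)*conj(exp(i*t)) = exp(i*(s-t)), and sums of them are collapsed using the identity that for every m > 1 the m distinct m-th roots of unity sum to 0, e.g. 1 + exp(2*I*pi/3) + exp(-2*I*pi/3) = 0.)
A character is irreducible iff <chi, chi> = 1, so this representation is irreducible.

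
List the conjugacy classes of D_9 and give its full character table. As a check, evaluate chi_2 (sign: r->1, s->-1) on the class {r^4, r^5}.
Conjugacy classes: {e} of size 1, {r^1, r^8} of size 2, {r^2, r^7} of size 2, {r^3, r^6} of size 2, {r^4, r^5} of size 2, {s, sr, ..., sr^8} of size 9.
Character table:
  irrep \ class              {e} (size 1)  {r^1, r^8} (size 2)  {r^2, r^7} (size 2)  {r^3, r^6} (size 2)  {r^4, r^5} (size 2)  {s, sr, ..., sr^8} (size 9)
  chi_1 (triv)               1             1                    1                    1                    1                    1                          
  chi_2 (sign: r->1, s->-1)  1             1                    1                    1                    1                    -1                         
  chi_3 (2d, j=1)            2             2*cos(2*pi/9)        2*cos(4*pi/9)        -1                   -2*cos(pi/9)         0                          
  chi_4 (2d, j=2)            2             2*cos(4*pi/9)        -2*cos(pi/9)         -1                   2*cos(2*pi/9)        0                          
  chi_5 (2d, j=3)            2             -1                   -1                   2                    -1                   0                          
  chi_6 (2d, j=4)            2             -2*cos(pi/9)         2*cos(2*pi/9)        -1                   2*cos(4*pi/9)        0                          

Spot check: chi_2 (sign: r->1, s->-1) on {r^4, r^5} = 1.

Proof sketch: D_9 has order 2*9 = 18 with 6 conjugacy classes, hence 6 irreducibles. Sum of squared dims 1 + 1 + 4 + 4 + 4 + 4 = 18 = |G|. Linear characters come from the abelianisation; the 2-dimensional irreps have character r^k -> 2*cos(2*pi*j*k/9), reflections -> 0.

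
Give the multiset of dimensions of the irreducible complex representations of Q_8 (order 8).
Dimensions: 1, 1, 1, 1, 2

Explanation: There are 5 irreducibles (= number of conjugacy classes). Their dimensions d_i satisfy sum d_i^2 = |G| = 8: 1 + 1 + 1 + 1 + 4 = 8.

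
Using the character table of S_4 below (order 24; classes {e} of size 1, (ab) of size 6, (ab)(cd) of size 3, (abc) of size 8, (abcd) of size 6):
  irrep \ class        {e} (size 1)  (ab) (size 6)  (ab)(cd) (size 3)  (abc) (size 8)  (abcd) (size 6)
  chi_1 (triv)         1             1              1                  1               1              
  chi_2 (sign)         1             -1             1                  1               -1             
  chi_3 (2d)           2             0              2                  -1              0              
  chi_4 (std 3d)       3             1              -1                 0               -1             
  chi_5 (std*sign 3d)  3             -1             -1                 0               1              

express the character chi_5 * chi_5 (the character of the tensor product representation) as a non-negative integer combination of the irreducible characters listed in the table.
chi_5 tensor chi_5 = chi_1 + chi_3 + chi_4 + chi_5 (all other irreducibles have multiplicity 0).

Details: The character of a tensor product is the pointwise product (chi_5 * chi_5)(C) = chi_5(C) * chi_5(C):
  {e}: (3)*(3), (ab): (-1)*(-1), (ab)(cd): (-1)*(-1), (abc): (0)*(0), (abcd): (1)*(1)
so (chi_5 * chi_5) takes values
  {e} -> 9, (ab) -> 1, (ab)(cd) -> 1, (abc) -> 0, (abcd) -> 1.
Now take the inner product of this character with each irreducible chi from the table, <chi_5*chi_5, chi> = (1/24) sum_C |C| (chi_5*chi_5)(C) conj(chi(C)):
  <chi_5*chi_5, chi_1> = (1/24)[1*(9)*conj(1) + 6*(1)*conj(1) + 3*(1)*conj(1) + 8*(0)*conj(1) + 6*(1)*conj(1)]
      = (1/24)[(9) + (6) + (3) + (0) + (6)] = 24/24 = 1
  <chi_5*chi_5, chi_2> = (1/24)[1*(9)*conj(1) + 6*(1)*conj(-1) + 3*(1)*conj(1) + 8*(0)*conj(1) + 6*(1)*conj(-1)]
      = (1/24)[(9) + (-6) + (3) + (0) + (-6)] = 0/24 = 0
  <chi_5*chi_5, chi_3> = (1/24)[1*(9)*conj(2) + 6*(1)*conj(0) + 3*(1)*conj(2) + 8*(0)*conj(-1) + 6*(1)*conj(0)]
      = (1/24)[(18) + (0) + (6) + (0) + (0)] = 24/24 = 1
  <chi_5*chi_5, chi_4> = (1/24)[1*(9)*conj(3) + 6*(1)*conj(1) + 3*(1)*conj(-1) + 8*(0)*conj(0) + 6*(1)*conj(-1)]
      = (1/24)[(27) + (6) + (-3) + (0) + (-6)] = 24/24 = 1
  <chi_5*chi_5, chi_5> = (1/24)[1*(9)*conj(3) + 6*(1)*conj(-1) + 3*(1)*conj(-1) + 8*(0)*conj(0) + 6*(1)*conj(1)]
      = (1/24)[(27) + (-6) + (-3) + (0) + (6)] = 24/24 = 1
Hence the multiplicities are chi_1: 1, chi_3: 1, chi_4: 1, chi_5: 1. Dimension check: dim(chi_5)*dim(chi_5) = 3*3 = 9 and sum (mult * dim) = 1*1 + 1*2 + 1*3 + 1*3 = 9.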